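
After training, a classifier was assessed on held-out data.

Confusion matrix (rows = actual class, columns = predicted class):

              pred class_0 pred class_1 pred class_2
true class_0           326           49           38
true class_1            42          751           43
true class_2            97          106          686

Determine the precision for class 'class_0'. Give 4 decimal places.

0.7011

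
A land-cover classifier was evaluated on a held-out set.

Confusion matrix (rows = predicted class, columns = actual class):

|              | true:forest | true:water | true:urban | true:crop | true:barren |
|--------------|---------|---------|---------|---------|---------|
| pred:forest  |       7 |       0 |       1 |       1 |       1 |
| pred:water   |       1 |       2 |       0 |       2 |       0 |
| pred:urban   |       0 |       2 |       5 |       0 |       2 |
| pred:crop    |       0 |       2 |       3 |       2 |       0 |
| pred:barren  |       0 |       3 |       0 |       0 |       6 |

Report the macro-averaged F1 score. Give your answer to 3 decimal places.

Per-class F1 score (2·TP/(2·TP+FP+FN)):
  forest: TP=7, FP=0+1+1+1=3, FN=1+0+0+0=1 → 14/18 = 0.7778
  water: TP=2, FP=1+0+2+0=3, FN=0+2+2+3=7 → 4/14 = 0.2857
  urban: TP=5, FP=0+2+0+2=4, FN=1+0+3+0=4 → 10/18 = 0.5556
  crop: TP=2, FP=0+2+3+0=5, FN=1+2+0+0=3 → 4/12 = 0.3333
  barren: TP=6, FP=0+3+0+0=3, FN=1+0+2+0=3 → 12/18 = 0.6667
Macro-F1 score = mean = (0.7778 + 0.2857 + 0.5556 + 0.3333 + 0.6667) / 5 = 0.524

0.524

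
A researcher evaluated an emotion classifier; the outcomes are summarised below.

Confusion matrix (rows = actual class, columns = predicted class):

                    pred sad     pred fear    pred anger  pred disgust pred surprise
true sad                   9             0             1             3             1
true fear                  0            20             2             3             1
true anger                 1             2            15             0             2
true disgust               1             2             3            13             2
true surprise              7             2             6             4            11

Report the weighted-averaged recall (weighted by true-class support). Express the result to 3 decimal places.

Per-class recall (TP/(TP+FN)):
  sad: TP=9, FN=0+1+3+1=5 → 9/14 = 0.6429
  fear: TP=20, FN=0+2+3+1=6 → 20/26 = 0.7692
  anger: TP=15, FN=1+2+0+2=5 → 15/20 = 0.7500
  disgust: TP=13, FN=1+2+3+2=8 → 13/21 = 0.6190
  surprise: TP=11, FN=7+2+6+4=19 → 11/30 = 0.3667
Weighted-recall = Σ (supportᵢ/N)·recallᵢ with N=111: (14/111)·0.6429 + (26/111)·0.7692 + (20/111)·0.7500 + (21/111)·0.6190 + (30/111)·0.3667 = 0.613

0.613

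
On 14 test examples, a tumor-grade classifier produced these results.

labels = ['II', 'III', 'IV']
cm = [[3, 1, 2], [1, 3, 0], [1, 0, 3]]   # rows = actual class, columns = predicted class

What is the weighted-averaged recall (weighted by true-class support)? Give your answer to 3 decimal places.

Per-class recall (TP/(TP+FN)):
  II: TP=3, FN=1+2=3 → 3/6 = 0.5000
  III: TP=3, FN=1+0=1 → 3/4 = 0.7500
  IV: TP=3, FN=1+0=1 → 3/4 = 0.7500
Weighted-recall = Σ (supportᵢ/N)·recallᵢ with N=14: (6/14)·0.5000 + (4/14)·0.7500 + (4/14)·0.7500 = 0.643

0.643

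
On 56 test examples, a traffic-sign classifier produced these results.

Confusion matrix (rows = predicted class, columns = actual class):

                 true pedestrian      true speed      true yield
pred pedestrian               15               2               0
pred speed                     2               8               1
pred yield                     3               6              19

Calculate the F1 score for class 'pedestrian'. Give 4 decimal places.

F1 score = 2·TP/(2·TP+FP+FN).
pedestrian: TP=15, FP=2+0=2, FN=2+3=5 → 30/37 = 0.81081

0.8108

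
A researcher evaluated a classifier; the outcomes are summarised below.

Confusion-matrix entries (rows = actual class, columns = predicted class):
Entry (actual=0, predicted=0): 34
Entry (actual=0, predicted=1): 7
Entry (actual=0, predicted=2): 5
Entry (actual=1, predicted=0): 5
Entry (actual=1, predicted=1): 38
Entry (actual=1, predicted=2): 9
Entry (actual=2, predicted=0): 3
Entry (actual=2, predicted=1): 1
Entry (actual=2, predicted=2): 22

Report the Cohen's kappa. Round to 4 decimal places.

0.6323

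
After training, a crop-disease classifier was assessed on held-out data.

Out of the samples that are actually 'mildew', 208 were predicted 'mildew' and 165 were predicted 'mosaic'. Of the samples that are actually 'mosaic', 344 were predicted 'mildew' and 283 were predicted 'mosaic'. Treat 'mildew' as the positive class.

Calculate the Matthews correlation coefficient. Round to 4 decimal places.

0.0087

MCC = (TP·TN − FP·FN) / √((TP+FP)(TP+FN)(TN+FP)(TN+FN))
Numerator = 208·283 − 344·165 = 2104
Denominator = √(552·373·627·448) = √57835362816 = 240489.8393
MCC = 2104 / 240489.8393 = 0.0087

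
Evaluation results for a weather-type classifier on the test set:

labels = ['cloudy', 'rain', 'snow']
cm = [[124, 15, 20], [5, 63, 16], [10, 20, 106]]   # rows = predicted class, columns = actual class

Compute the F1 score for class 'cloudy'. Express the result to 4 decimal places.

Take TP from the diagonal, FP from the rest of the 'cloudy' prediction marginal, FN from the rest of the 'cloudy' actual marginal.
F1 score = 2·TP/(2·TP+FP+FN).
cloudy: TP=124, FP=15+20=35, FN=5+10=15 → 248/298 = 0.83221

0.8322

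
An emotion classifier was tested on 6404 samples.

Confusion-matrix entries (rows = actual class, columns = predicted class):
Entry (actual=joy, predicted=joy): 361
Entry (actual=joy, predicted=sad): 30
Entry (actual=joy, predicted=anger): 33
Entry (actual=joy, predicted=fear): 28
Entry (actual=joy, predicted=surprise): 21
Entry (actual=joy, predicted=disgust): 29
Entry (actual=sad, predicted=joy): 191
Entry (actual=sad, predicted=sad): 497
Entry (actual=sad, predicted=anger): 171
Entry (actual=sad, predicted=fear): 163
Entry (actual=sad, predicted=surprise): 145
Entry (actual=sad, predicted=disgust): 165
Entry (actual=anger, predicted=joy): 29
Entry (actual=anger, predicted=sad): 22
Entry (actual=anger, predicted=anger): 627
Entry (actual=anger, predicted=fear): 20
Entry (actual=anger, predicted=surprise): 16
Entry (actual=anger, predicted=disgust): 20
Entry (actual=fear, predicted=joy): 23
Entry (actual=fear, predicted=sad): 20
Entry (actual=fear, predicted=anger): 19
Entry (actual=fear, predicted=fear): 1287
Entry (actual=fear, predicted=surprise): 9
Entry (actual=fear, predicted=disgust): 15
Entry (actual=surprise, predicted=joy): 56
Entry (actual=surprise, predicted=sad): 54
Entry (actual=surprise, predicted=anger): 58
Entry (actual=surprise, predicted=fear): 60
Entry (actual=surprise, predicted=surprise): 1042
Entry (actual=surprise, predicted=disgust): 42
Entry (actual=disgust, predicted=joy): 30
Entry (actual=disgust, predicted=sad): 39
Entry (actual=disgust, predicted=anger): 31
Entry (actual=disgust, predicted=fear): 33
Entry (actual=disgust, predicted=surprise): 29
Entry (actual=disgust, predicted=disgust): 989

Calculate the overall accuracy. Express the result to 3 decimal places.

0.750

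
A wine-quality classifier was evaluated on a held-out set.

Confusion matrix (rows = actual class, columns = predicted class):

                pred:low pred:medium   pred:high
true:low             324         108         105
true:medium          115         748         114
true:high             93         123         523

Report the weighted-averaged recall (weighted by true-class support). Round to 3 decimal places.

Per-class recall (TP/(TP+FN)):
  low: TP=324, FN=108+105=213 → 324/537 = 0.6034
  medium: TP=748, FN=115+114=229 → 748/977 = 0.7656
  high: TP=523, FN=93+123=216 → 523/739 = 0.7077
Weighted-recall = Σ (supportᵢ/N)·recallᵢ with N=2253: (537/2253)·0.6034 + (977/2253)·0.7656 + (739/2253)·0.7077 = 0.708

0.708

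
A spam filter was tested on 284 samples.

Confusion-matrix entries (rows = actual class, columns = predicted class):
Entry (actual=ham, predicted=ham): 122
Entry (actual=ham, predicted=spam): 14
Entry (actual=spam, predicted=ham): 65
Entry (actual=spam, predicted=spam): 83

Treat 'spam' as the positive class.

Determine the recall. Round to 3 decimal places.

Recall = TP/(TP+FN) = 83/(83+65) = 83/148 = 0.561

0.561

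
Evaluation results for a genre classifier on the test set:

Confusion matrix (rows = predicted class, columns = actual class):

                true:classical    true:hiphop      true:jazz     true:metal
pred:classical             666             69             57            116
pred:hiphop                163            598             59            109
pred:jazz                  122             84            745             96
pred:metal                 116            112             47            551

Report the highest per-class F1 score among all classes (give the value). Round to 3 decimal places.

0.762

Per-class F1 score (2·TP/(2·TP+FP+FN)):
  classical: TP=666, FP=69+57+116=242, FN=163+122+116=401 → 1332/1975 = 0.6744
  hiphop: TP=598, FP=163+59+109=331, FN=69+84+112=265 → 1196/1792 = 0.6674
  jazz: TP=745, FP=122+84+96=302, FN=57+59+47=163 → 1490/1955 = 0.7621
  metal: TP=551, FP=116+112+47=275, FN=116+109+96=321 → 1102/1698 = 0.6490
Highest is class 'jazz' with F1 score = 0.762.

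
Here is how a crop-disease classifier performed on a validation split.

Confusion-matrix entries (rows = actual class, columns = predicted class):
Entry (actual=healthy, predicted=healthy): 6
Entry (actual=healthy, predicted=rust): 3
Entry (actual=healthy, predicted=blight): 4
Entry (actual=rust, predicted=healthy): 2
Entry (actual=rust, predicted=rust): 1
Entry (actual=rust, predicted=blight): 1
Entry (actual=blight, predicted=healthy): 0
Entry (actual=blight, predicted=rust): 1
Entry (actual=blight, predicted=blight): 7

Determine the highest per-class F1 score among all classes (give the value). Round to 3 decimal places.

0.700

Per-class F1 score (2·TP/(2·TP+FP+FN)):
  healthy: TP=6, FP=2+0=2, FN=3+4=7 → 12/21 = 0.5714
  rust: TP=1, FP=3+1=4, FN=2+1=3 → 2/9 = 0.2222
  blight: TP=7, FP=4+1=5, FN=0+1=1 → 14/20 = 0.7000
Highest is class 'blight' with F1 score = 0.700.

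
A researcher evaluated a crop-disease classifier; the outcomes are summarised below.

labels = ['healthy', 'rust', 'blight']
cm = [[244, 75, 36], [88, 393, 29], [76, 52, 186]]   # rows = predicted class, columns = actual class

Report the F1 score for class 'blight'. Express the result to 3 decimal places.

Take TP from the diagonal, FP from the rest of the 'blight' prediction marginal, FN from the rest of the 'blight' actual marginal.
F1 score = 2·TP/(2·TP+FP+FN).
blight: TP=186, FP=76+52=128, FN=36+29=65 → 372/565 = 0.6584

0.658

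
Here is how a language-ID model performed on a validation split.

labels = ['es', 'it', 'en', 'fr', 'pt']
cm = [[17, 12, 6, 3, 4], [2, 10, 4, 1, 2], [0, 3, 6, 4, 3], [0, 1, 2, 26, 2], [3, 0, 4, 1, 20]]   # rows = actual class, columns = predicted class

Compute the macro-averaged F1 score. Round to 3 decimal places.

0.551

Per-class F1 score (2·TP/(2·TP+FP+FN)):
  es: TP=17, FP=2+0+0+3=5, FN=12+6+3+4=25 → 34/64 = 0.5313
  it: TP=10, FP=12+3+1+0=16, FN=2+4+1+2=9 → 20/45 = 0.4444
  en: TP=6, FP=6+4+2+4=16, FN=0+3+4+3=10 → 12/38 = 0.3158
  fr: TP=26, FP=3+1+4+1=9, FN=0+1+2+2=5 → 52/66 = 0.7879
  pt: TP=20, FP=4+2+3+2=11, FN=3+0+4+1=8 → 40/59 = 0.6780
Macro-F1 score = mean = (0.5313 + 0.4444 + 0.3158 + 0.7879 + 0.6780) / 5 = 0.551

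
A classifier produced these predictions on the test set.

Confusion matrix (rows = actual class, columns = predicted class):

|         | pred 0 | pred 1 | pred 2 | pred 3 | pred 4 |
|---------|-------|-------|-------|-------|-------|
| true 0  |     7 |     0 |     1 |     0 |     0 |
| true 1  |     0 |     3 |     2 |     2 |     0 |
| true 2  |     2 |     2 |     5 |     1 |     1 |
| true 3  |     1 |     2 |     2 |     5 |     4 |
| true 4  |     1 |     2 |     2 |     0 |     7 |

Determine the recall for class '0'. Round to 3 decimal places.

0.875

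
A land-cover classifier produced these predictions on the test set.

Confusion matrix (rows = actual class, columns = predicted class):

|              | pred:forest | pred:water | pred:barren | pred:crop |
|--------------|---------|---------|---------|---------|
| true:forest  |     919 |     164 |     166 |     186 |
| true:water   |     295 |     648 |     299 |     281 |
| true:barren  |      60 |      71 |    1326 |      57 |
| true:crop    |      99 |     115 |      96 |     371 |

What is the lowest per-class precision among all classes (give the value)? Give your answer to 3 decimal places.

Per-class precision (TP/(TP+FP)):
  forest: TP=919, FP=295+60+99=454 → 919/1373 = 0.6693
  water: TP=648, FP=164+71+115=350 → 648/998 = 0.6493
  barren: TP=1326, FP=166+299+96=561 → 1326/1887 = 0.7027
  crop: TP=371, FP=186+281+57=524 → 371/895 = 0.4145
Lowest is class 'crop' with precision = 0.415.

0.415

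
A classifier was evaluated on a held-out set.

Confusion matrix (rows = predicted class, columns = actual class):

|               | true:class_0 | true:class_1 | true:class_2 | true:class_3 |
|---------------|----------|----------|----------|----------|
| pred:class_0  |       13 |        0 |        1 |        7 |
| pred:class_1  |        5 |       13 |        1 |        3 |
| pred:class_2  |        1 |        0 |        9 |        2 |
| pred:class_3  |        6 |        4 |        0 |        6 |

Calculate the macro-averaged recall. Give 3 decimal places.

Per-class recall (TP/(TP+FN)):
  class_0: TP=13, FN=5+1+6=12 → 13/25 = 0.5200
  class_1: TP=13, FN=0+0+4=4 → 13/17 = 0.7647
  class_2: TP=9, FN=1+1+0=2 → 9/11 = 0.8182
  class_3: TP=6, FN=7+3+2=12 → 6/18 = 0.3333
Macro-recall = mean = (0.5200 + 0.7647 + 0.8182 + 0.3333) / 4 = 0.609

0.609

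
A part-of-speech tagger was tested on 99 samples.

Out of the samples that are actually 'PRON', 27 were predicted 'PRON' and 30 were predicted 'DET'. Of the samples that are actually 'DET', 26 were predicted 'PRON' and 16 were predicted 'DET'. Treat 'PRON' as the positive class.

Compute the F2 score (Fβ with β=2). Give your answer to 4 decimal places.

Fβ = (1+β²)·TP / ((1+β²)·TP + β²·FN + FP), with β²=4
= 5·27 / (5·27 + 4·30 + 26) = 0.4804

0.4804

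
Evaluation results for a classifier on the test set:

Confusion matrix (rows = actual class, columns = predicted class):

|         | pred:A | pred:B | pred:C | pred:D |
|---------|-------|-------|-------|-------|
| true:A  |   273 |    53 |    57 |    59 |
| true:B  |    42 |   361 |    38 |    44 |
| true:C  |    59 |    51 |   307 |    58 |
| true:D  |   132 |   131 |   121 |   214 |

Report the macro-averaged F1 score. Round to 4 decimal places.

Per-class F1 score (2·TP/(2·TP+FP+FN)):
  A: TP=273, FP=42+59+132=233, FN=53+57+59=169 → 546/948 = 0.57595
  B: TP=361, FP=53+51+131=235, FN=42+38+44=124 → 722/1081 = 0.66790
  C: TP=307, FP=57+38+121=216, FN=59+51+58=168 → 614/998 = 0.61523
  D: TP=214, FP=59+44+58=161, FN=132+131+121=384 → 428/973 = 0.43988
Macro-F1 score = mean = (0.57595 + 0.66790 + 0.61523 + 0.43988) / 4 = 0.5747

0.5747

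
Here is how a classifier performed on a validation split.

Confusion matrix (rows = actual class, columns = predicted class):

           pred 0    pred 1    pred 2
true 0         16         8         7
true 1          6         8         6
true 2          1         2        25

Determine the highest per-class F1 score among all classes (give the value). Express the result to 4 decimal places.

0.7576

Per-class F1 score (2·TP/(2·TP+FP+FN)):
  0: TP=16, FP=6+1=7, FN=8+7=15 → 32/54 = 0.59259
  1: TP=8, FP=8+2=10, FN=6+6=12 → 16/38 = 0.42105
  2: TP=25, FP=7+6=13, FN=1+2=3 → 50/66 = 0.75758
Highest is class '2' with F1 score = 0.7576.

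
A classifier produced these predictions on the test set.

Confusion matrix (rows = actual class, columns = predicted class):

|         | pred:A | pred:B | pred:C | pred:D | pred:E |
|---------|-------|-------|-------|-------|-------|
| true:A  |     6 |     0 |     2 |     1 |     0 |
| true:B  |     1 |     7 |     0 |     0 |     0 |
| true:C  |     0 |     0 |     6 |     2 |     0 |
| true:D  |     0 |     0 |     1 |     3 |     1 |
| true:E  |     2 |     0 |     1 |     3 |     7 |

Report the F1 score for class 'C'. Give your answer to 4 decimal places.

One-vs-rest for 'C': TP = diagonal; FP = other classes predicted 'C'; FN = 'C' predicted as other.
F1 score = 2·TP/(2·TP+FP+FN).
C: TP=6, FP=2+0+1+1=4, FN=0+0+2+0=2 → 12/18 = 0.66667

0.6667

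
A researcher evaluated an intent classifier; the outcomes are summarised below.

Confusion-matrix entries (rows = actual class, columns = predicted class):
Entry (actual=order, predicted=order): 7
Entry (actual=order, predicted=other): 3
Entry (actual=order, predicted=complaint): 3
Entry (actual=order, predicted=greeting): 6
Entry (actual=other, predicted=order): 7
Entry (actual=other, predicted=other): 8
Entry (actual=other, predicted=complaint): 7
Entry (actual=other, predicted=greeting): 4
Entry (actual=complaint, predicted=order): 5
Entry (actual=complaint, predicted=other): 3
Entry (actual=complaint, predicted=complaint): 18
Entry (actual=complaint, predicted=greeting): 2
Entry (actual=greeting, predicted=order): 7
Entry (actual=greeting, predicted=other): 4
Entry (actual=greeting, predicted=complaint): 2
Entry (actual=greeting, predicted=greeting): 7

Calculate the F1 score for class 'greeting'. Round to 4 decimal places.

0.3590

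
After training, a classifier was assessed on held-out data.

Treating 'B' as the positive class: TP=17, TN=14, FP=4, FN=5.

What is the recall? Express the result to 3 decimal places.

Recall = TP/(TP+FN) = 17/(17+5) = 17/22 = 0.773

0.773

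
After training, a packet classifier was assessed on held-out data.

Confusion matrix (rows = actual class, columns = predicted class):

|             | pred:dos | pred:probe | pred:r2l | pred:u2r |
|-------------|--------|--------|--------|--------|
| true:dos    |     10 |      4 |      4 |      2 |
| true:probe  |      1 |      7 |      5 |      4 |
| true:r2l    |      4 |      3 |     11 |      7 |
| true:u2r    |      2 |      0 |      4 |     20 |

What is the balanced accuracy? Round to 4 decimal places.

0.5302

Balanced accuracy = mean of per-class recall.
  dos: recall = 10/20 = 0.50000
  probe: recall = 7/17 = 0.41176
  r2l: recall = 11/25 = 0.44000
  u2r: recall = 20/26 = 0.76923
Mean = (0.50000 + 0.41176 + 0.44000 + 0.76923) / 4 = 0.5302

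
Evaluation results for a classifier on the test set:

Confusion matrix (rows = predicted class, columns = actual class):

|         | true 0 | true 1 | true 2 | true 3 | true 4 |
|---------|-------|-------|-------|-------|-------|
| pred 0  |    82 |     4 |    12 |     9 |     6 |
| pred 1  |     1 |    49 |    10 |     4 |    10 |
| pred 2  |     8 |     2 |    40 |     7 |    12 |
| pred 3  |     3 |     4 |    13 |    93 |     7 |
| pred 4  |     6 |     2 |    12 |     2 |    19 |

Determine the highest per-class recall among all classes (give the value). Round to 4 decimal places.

0.8200

Per-class recall (TP/(TP+FN)):
  0: TP=82, FN=1+8+3+6=18 → 82/100 = 0.82000
  1: TP=49, FN=4+2+4+2=12 → 49/61 = 0.80328
  2: TP=40, FN=12+10+13+12=47 → 40/87 = 0.45977
  3: TP=93, FN=9+4+7+2=22 → 93/115 = 0.80870
  4: TP=19, FN=6+10+12+7=35 → 19/54 = 0.35185
Highest is class '0' with recall = 0.8200.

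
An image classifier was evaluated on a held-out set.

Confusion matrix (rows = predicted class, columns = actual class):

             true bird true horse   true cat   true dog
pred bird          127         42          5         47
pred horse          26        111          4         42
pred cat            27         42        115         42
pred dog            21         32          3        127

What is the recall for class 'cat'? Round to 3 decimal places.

Treat 'cat' as positive and all other classes as negative.
recall = TP/(TP+FN).
cat: TP=115, FN=5+4+3=12 → 115/127 = 0.9055

0.906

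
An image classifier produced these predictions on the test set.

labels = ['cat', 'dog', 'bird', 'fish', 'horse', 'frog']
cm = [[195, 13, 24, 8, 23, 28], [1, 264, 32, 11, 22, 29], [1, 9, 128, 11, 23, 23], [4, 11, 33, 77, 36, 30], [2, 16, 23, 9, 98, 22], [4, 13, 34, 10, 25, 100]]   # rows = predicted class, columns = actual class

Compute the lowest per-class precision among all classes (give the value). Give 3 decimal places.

0.403

Per-class precision (TP/(TP+FP)):
  cat: TP=195, FP=13+24+8+23+28=96 → 195/291 = 0.6701
  dog: TP=264, FP=1+32+11+22+29=95 → 264/359 = 0.7354
  bird: TP=128, FP=1+9+11+23+23=67 → 128/195 = 0.6564
  fish: TP=77, FP=4+11+33+36+30=114 → 77/191 = 0.4031
  horse: TP=98, FP=2+16+23+9+22=72 → 98/170 = 0.5765
  frog: TP=100, FP=4+13+34+10+25=86 → 100/186 = 0.5376
Lowest is class 'fish' with precision = 0.403.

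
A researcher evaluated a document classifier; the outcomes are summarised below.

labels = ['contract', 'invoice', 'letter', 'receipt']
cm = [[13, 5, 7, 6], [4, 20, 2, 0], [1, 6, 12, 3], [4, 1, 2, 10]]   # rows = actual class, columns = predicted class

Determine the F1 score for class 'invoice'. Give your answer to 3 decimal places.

0.690

F1 score = 2·TP/(2·TP+FP+FN).
invoice: TP=20, FP=5+6+1=12, FN=4+2+0=6 → 40/58 = 0.6897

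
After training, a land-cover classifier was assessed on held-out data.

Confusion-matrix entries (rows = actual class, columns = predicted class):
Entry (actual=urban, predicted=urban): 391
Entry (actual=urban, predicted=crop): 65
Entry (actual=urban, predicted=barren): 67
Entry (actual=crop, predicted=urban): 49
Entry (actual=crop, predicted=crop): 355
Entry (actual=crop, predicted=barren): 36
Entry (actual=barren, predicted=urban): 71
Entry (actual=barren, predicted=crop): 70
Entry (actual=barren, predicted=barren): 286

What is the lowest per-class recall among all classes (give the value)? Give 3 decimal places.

Per-class recall (TP/(TP+FN)):
  urban: TP=391, FN=65+67=132 → 391/523 = 0.7476
  crop: TP=355, FN=49+36=85 → 355/440 = 0.8068
  barren: TP=286, FN=71+70=141 → 286/427 = 0.6698
Lowest is class 'barren' with recall = 0.670.

0.670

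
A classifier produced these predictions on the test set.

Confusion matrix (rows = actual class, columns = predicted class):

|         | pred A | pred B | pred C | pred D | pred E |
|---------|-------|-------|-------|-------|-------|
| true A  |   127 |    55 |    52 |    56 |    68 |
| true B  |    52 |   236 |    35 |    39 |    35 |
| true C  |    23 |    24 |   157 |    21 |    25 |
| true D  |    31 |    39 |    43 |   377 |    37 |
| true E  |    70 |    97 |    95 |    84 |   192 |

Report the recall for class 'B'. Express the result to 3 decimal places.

0.594

Take TP from the diagonal, FP from the rest of the 'B' prediction marginal, FN from the rest of the 'B' actual marginal.
recall = TP/(TP+FN).
B: TP=236, FN=52+35+39+35=161 → 236/397 = 0.5945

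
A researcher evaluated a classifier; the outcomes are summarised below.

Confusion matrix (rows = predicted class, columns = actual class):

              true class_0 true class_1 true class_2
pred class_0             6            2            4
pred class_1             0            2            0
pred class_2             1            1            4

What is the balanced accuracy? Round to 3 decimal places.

Balanced accuracy = mean of per-class recall.
  class_0: recall = 6/7 = 0.8571
  class_1: recall = 2/5 = 0.4000
  class_2: recall = 4/8 = 0.5000
Mean = (0.8571 + 0.4000 + 0.5000) / 3 = 0.586

0.586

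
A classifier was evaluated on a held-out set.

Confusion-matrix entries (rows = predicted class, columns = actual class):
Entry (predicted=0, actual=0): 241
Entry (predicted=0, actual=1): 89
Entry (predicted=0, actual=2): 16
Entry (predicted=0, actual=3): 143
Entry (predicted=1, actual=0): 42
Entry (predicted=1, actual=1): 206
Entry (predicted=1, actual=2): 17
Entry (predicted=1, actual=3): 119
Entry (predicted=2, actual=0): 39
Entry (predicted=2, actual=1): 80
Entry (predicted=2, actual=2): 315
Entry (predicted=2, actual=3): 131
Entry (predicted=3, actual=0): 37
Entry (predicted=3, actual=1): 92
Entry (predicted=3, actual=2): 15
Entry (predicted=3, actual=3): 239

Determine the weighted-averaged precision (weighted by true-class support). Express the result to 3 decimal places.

Per-class precision (TP/(TP+FP)):
  0: TP=241, FP=89+16+143=248 → 241/489 = 0.4928
  1: TP=206, FP=42+17+119=178 → 206/384 = 0.5365
  2: TP=315, FP=39+80+131=250 → 315/565 = 0.5575
  3: TP=239, FP=37+92+15=144 → 239/383 = 0.6240
Weighted-precision = Σ (supportᵢ/N)·precisionᵢ with N=1821: (359/1821)·0.4928 + (467/1821)·0.5365 + (363/1821)·0.5575 + (632/1821)·0.6240 = 0.562

0.562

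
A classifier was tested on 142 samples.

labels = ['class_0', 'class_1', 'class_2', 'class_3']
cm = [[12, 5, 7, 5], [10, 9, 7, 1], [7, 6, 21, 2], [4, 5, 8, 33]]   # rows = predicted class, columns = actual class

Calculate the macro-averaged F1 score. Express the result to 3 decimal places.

0.498

Per-class F1 score (2·TP/(2·TP+FP+FN)):
  class_0: TP=12, FP=5+7+5=17, FN=10+7+4=21 → 24/62 = 0.3871
  class_1: TP=9, FP=10+7+1=18, FN=5+6+5=16 → 18/52 = 0.3462
  class_2: TP=21, FP=7+6+2=15, FN=7+7+8=22 → 42/79 = 0.5316
  class_3: TP=33, FP=4+5+8=17, FN=5+1+2=8 → 66/91 = 0.7253
Macro-F1 score = mean = (0.3871 + 0.3462 + 0.5316 + 0.7253) / 4 = 0.498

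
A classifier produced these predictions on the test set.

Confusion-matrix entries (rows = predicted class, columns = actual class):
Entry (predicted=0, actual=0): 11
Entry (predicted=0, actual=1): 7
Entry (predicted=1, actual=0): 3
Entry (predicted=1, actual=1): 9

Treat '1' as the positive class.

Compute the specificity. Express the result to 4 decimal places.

0.7857

Specificity = TN/(TN+FP) = 11/(11+3) = 0.7857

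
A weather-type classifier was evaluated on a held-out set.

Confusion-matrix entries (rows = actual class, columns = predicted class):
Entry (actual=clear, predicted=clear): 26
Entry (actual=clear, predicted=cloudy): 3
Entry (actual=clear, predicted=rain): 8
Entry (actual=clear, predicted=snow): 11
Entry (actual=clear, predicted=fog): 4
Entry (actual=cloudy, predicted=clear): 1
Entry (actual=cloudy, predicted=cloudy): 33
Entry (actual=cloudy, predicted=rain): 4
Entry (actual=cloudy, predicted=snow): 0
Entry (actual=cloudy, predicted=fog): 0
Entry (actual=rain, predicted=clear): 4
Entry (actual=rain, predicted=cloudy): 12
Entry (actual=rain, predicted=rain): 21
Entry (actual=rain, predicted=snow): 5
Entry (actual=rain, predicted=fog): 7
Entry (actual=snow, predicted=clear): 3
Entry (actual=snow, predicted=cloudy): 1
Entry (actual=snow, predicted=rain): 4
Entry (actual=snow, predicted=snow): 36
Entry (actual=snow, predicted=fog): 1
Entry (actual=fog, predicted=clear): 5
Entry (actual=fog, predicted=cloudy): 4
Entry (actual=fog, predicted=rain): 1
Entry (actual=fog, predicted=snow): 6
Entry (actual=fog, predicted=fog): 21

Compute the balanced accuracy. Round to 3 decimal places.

0.633

Balanced accuracy = mean of per-class recall.
  clear: recall = 26/52 = 0.5000
  cloudy: recall = 33/38 = 0.8684
  rain: recall = 21/49 = 0.4286
  snow: recall = 36/45 = 0.8000
  fog: recall = 21/37 = 0.5676
Mean = (0.5000 + 0.8684 + 0.4286 + 0.8000 + 0.5676) / 5 = 0.633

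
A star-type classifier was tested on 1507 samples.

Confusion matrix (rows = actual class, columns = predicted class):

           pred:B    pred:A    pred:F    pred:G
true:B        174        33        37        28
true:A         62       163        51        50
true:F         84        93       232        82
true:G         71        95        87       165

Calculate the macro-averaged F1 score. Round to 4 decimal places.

0.4862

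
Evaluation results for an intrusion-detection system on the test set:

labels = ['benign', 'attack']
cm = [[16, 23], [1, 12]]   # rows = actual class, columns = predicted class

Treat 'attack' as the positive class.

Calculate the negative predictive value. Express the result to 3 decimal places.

NPV = TN/(TN+FN) = 16/(16+1) = 0.941

0.941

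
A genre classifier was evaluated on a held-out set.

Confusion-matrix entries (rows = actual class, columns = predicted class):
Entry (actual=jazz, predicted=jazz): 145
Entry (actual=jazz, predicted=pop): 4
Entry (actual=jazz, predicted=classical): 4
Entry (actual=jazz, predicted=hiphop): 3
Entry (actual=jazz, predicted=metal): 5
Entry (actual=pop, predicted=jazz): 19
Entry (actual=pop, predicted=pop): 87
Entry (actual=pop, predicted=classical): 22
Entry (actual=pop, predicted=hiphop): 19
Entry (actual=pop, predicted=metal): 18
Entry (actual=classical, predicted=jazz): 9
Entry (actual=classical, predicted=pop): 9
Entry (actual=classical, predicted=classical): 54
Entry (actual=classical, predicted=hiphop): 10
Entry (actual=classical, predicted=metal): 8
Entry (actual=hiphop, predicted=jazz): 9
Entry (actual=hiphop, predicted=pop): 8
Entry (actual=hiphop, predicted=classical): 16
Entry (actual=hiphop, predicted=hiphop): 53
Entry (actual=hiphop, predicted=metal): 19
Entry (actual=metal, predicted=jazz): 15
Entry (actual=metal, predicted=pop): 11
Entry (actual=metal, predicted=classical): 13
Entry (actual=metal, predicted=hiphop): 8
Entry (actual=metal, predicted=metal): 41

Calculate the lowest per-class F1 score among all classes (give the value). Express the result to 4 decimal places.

Per-class F1 score (2·TP/(2·TP+FP+FN)):
  jazz: TP=145, FP=19+9+9+15=52, FN=4+4+3+5=16 → 290/358 = 0.81006
  pop: TP=87, FP=4+9+8+11=32, FN=19+22+19+18=78 → 174/284 = 0.61268
  classical: TP=54, FP=4+22+16+13=55, FN=9+9+10+8=36 → 108/199 = 0.54271
  hiphop: TP=53, FP=3+19+10+8=40, FN=9+8+16+19=52 → 106/198 = 0.53535
  metal: TP=41, FP=5+18+8+19=50, FN=15+11+13+8=47 → 82/179 = 0.45810
Lowest is class 'metal' with F1 score = 0.4581.

0.4581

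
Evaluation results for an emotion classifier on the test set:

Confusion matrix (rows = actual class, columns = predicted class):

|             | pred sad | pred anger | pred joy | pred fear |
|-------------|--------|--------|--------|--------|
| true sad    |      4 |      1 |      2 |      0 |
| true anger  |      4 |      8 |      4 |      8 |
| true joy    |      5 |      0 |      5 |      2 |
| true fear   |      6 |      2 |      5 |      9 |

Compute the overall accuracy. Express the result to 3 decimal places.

Accuracy = trace / total = (4+8+5+9=26) / 65 = 26/65 = 0.400

0.400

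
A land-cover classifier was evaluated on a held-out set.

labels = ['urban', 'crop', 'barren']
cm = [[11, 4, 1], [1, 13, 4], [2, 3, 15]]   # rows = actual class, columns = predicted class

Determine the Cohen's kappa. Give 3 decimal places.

Observed agreement pₒ = trace/N = 39/54 = 0.7222
Expected agreement pₑ = Σ (rowᵢ·colᵢ)/N² = (16·14 + 18·20 + 20·20)/54² = 0.3374
κ = (pₒ − pₑ)/(1 − pₑ) = (0.7222 − 0.3374)/(1 − 0.3374) = 0.581

0.581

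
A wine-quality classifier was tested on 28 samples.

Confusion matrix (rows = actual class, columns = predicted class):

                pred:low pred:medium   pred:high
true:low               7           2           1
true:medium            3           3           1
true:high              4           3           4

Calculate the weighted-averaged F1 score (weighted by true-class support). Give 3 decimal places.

0.493

Per-class F1 score (2·TP/(2·TP+FP+FN)):
  low: TP=7, FP=3+4=7, FN=2+1=3 → 14/24 = 0.5833
  medium: TP=3, FP=2+3=5, FN=3+1=4 → 6/15 = 0.4000
  high: TP=4, FP=1+1=2, FN=4+3=7 → 8/17 = 0.4706
Weighted-F1 score = Σ (supportᵢ/N)·F1 scoreᵢ with N=28: (10/28)·0.5833 + (7/28)·0.4000 + (11/28)·0.4706 = 0.493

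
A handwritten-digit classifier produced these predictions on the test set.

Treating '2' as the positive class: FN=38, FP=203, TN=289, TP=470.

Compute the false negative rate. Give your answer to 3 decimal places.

FNR = FN/(FN+TP) = 38/(38+470) = 0.075

0.075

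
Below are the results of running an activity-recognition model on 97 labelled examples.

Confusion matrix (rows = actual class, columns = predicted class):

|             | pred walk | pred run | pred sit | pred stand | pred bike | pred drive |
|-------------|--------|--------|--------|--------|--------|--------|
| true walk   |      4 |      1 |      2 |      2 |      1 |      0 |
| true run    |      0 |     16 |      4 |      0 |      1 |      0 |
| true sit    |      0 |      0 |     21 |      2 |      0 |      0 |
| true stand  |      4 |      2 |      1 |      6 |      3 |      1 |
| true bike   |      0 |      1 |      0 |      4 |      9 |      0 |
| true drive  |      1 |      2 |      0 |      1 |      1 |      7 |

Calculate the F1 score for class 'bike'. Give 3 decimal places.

0.621

One-vs-rest for 'bike': TP = diagonal; FP = other classes predicted 'bike'; FN = 'bike' predicted as other.
F1 score = 2·TP/(2·TP+FP+FN).
bike: TP=9, FP=1+1+0+3+1=6, FN=0+1+0+4+0=5 → 18/29 = 0.6207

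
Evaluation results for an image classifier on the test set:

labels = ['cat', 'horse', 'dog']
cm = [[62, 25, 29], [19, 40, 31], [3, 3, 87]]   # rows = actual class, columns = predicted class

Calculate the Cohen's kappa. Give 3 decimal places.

Observed agreement pₒ = trace/N = 189/299 = 0.6321
Expected agreement pₑ = Σ (rowᵢ·colᵢ)/N² = (116·84 + 90·68 + 93·147)/299² = 0.3304
κ = (pₒ − pₑ)/(1 − pₑ) = (0.6321 − 0.3304)/(1 − 0.3304) = 0.451

0.451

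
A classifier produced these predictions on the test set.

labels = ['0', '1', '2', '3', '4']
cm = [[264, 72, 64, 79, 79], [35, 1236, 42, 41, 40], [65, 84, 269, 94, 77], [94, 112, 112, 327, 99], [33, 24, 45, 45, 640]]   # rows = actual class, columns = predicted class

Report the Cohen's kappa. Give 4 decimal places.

Observed agreement pₒ = trace/N = 2736/4072 = 0.67191
Expected agreement pₑ = Σ (rowᵢ·colᵢ)/N² = (558·491 + 1394·1528 + 589·532 + 744·586 + 787·935)/4072² = 0.23455
κ = (pₒ − pₑ)/(1 − pₑ) = (0.67191 − 0.23455)/(1 − 0.23455) = 0.5714

0.5714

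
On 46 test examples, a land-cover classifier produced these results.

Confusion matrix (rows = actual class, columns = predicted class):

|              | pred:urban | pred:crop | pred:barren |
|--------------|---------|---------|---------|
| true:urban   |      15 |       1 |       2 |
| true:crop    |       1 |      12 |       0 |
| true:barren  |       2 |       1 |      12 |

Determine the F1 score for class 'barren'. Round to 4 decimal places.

Take TP from the diagonal, FP from the rest of the 'barren' prediction marginal, FN from the rest of the 'barren' actual marginal.
F1 score = 2·TP/(2·TP+FP+FN).
barren: TP=12, FP=2+0=2, FN=2+1=3 → 24/29 = 0.82759

0.8276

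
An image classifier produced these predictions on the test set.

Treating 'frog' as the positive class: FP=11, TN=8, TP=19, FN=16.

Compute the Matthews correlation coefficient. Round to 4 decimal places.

MCC = (TP·TN − FP·FN) / √((TP+FP)(TP+FN)(TN+FP)(TN+FN))
Numerator = 19·8 − 11·16 = -24
Denominator = √(30·35·19·24) = √478800 = 691.9538
MCC = -24 / 691.9538 = -0.0347

-0.0347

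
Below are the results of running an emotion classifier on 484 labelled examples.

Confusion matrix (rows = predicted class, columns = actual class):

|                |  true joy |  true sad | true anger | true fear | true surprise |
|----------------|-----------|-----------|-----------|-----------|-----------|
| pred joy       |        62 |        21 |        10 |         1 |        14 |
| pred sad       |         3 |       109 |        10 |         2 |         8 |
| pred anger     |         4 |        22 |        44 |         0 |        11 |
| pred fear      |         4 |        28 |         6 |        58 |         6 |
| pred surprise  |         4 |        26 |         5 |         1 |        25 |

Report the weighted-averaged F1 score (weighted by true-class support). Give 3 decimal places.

Per-class F1 score (2·TP/(2·TP+FP+FN)):
  joy: TP=62, FP=21+10+1+14=46, FN=3+4+4+4=15 → 124/185 = 0.6703
  sad: TP=109, FP=3+10+2+8=23, FN=21+22+28+26=97 → 218/338 = 0.6450
  anger: TP=44, FP=4+22+0+11=37, FN=10+10+6+5=31 → 88/156 = 0.5641
  fear: TP=58, FP=4+28+6+6=44, FN=1+2+0+1=4 → 116/164 = 0.7073
  surprise: TP=25, FP=4+26+5+1=36, FN=14+8+11+6=39 → 50/125 = 0.4000
Weighted-F1 score = Σ (supportᵢ/N)·F1 scoreᵢ with N=484: (77/484)·0.6703 + (206/484)·0.6450 + (75/484)·0.5641 + (62/484)·0.7073 + (64/484)·0.4000 = 0.612

0.612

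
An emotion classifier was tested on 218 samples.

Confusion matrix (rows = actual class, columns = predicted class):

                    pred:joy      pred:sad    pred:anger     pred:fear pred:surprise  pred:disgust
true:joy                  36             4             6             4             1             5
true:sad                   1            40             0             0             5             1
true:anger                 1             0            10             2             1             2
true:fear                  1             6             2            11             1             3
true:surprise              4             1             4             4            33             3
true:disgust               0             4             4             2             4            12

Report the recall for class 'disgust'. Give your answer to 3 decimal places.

0.462

Treat 'disgust' as positive and all other classes as negative.
recall = TP/(TP+FN).
disgust: TP=12, FN=0+4+4+2+4=14 → 12/26 = 0.4615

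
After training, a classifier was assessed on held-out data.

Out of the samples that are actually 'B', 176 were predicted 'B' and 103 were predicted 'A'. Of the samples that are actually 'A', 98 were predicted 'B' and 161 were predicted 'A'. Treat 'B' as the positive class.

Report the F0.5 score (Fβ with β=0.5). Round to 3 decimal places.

0.640

Fβ = (1+β²)·TP / ((1+β²)·TP + β²·FN + FP), with β²=1/4
= 1.25·176 / (1.25·176 + 0.25·103 + 98) = 0.640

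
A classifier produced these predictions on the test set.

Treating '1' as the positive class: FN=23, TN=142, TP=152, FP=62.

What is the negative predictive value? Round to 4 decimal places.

0.8606

NPV = TN/(TN+FN) = 142/(142+23) = 0.8606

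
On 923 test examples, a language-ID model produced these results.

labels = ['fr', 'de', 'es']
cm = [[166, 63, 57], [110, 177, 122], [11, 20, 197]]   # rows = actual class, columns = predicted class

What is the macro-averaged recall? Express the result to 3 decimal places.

0.626

Per-class recall (TP/(TP+FN)):
  fr: TP=166, FN=63+57=120 → 166/286 = 0.5804
  de: TP=177, FN=110+122=232 → 177/409 = 0.4328
  es: TP=197, FN=11+20=31 → 197/228 = 0.8640
Macro-recall = mean = (0.5804 + 0.4328 + 0.8640) / 3 = 0.626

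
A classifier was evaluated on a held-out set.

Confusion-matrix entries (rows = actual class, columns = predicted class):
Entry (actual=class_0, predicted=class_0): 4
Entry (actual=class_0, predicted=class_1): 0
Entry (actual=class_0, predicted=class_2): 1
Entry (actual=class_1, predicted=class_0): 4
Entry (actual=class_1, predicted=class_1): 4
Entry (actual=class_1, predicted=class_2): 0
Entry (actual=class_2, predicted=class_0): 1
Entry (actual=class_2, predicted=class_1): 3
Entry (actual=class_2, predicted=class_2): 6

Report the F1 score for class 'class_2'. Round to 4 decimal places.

0.7059

F1 score = 2·TP/(2·TP+FP+FN).
class_2: TP=6, FP=1+0=1, FN=1+3=4 → 12/17 = 0.70588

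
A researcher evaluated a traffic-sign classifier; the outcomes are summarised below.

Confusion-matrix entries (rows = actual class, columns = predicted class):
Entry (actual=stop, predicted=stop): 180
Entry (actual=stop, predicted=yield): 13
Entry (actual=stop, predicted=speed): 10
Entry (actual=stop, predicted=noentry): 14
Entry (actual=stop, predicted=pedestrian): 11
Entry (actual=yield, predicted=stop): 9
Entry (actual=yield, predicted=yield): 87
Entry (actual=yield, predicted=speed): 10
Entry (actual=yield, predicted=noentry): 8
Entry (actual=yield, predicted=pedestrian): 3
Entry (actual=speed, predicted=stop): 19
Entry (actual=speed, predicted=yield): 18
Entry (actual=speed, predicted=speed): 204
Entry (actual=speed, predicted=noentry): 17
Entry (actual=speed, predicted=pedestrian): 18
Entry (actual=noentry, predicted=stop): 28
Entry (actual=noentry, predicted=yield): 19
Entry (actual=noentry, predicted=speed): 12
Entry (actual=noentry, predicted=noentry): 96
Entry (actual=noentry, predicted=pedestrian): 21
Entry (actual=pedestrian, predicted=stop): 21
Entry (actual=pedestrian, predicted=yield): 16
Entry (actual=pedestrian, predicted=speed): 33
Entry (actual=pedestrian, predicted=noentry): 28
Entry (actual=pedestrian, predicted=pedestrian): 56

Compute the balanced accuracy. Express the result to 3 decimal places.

0.636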